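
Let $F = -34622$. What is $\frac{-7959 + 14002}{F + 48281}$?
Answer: $\frac{6043}{13659} \approx 0.44242$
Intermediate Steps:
$\frac{-7959 + 14002}{F + 48281} = \frac{-7959 + 14002}{-34622 + 48281} = \frac{6043}{13659}$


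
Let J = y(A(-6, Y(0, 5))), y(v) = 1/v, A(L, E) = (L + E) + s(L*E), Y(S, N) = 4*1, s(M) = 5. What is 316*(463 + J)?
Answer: 439240/3 ≈ 1.4641e+5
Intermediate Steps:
Y(S, N) = 4
A(L, E) = 5 + E + L (A(L, E) = (L + E) + 5 = (E + L) + 5 = 5 + E + L)
J = ⅓ (J = 1/(5 + 4 - 6) = 1/3 = ⅓ ≈ 0.33333)
316*(463 + J) = 316*(463 + ⅓) = 316*(1390/3) = 439240/3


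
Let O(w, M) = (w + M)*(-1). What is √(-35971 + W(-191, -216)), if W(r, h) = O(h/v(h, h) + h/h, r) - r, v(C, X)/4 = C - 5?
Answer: 2*I*√434565781/221 ≈ 188.65*I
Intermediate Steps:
v(C, X) = -20 + 4*C (v(C, X) = 4*(C - 5) = 4*(-5 + C) = -20 + 4*C)
O(w, M) = -M - w (O(w, M) = (M + w)*(-1) = -M - w)
W(r, h) = -1 - 2*r - h/(-20 + 4*h) (W(r, h) = (-r - (h/(-20 + 4*h) + h/h)) - r = (-r - (h/(-20 + 4*h) + 1)) - r = (-r - (1 + h/(-20 + 4*h))) - r = (-r + (-1 - h/(-20 + 4*h))) - r = (-1 - r - h/(-20 + 4*h)) - r = -1 - 2*r - h/(-20 + 4*h))
√(-35971 + W(-191, -216)) = √(-35971 + (-¼*(-216) + (-1 - 2*(-191))*(-5 - 216))/(-5 - 216)) = √(-35971 + (54 + (-1 + 382)*(-221))/(-221)) = √(-35971 - (54 + 381*(-221))/221) = √(-35971 - (54 - 84201)/221) = √(-35971 - 1/221*(-84147)) = √(-35971 + 84147/221) = √(-7865444/221) = 2*I*√434565781/221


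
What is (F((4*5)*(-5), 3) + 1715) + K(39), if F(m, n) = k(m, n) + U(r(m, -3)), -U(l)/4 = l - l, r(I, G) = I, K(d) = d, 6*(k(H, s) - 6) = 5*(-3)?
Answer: 3515/2 ≈ 1757.5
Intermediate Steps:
k(H, s) = 7/2 (k(H, s) = 6 + (5*(-3))/6 = 6 + (1/6)*(-15) = 6 - 5/2 = 7/2)
U(l) = 0 (U(l) = -4*(l - l) = -4*0 = 0)
F(m, n) = 7/2 (F(m, n) = 7/2 + 0 = 7/2)
(F((4*5)*(-5), 3) + 1715) + K(39) = (7/2 + 1715) + 39 = 3437/2 + 39 = 3515/2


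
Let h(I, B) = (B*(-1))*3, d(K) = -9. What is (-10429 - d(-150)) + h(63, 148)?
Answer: -10864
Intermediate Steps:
h(I, B) = -3*B (h(I, B) = -B*3 = -3*B)
(-10429 - d(-150)) + h(63, 148) = (-10429 - 1*(-9)) - 3*148 = (-10429 + 9) - 444 = -10420 - 444 = -10864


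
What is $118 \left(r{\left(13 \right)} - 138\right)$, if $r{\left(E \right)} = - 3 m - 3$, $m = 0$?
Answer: $-16638$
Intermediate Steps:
$r{\left(E \right)} = -3$ ($r{\left(E \right)} = \left(-3\right) 0 - 3 = 0 - 3 = -3$)
$118 \left(r{\left(13 \right)} - 138\right) = 118 \left(-3 - 138\right) = 118 \left(-141\right) = -16638$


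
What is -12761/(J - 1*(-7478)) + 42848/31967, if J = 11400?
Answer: 30842589/46421002 ≈ 0.66441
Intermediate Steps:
-12761/(J - 1*(-7478)) + 42848/31967 = -12761/(11400 - 1*(-7478)) + 42848/31967 = -12761/(11400 + 7478) + 42848*(1/31967) = -12761/18878 + 3296/2459 = 30842589/46421002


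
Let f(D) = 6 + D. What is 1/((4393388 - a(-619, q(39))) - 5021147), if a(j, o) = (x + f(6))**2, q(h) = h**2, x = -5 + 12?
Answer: -1/628120 ≈ -1.5921e-6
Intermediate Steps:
x = 7
a(j, o) = 361 (a(j, o) = (7 + (6 + 6))**2 = (7 + 12)**2 = 19**2 = 361)
1/((4393388 - a(-619, q(39))) - 5021147) = 1/((4393388 - 1*361) - 5021147) = 1/((4393388 - 361) - 5021147) = 1/(4393027 - 5021147) = 1/(-628120) = -1/628120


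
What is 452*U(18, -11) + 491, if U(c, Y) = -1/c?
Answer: 4193/9 ≈ 465.89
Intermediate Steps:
452*U(18, -11) + 491 = 452*(-1/18) + 491 = -226/9 + 491 = 4193/9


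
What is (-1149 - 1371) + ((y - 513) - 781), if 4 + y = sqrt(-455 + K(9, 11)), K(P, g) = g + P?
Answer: -3818 + I*sqrt(435) ≈ -3818.0 + 20.857*I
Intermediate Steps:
K(P, g) = P + g
y = -4 + I*sqrt(435) (y = -4 + sqrt(-455 + (9 + 11)) = -4 + sqrt(-455 + 20) = -4 + sqrt(-435) = -4 + I*sqrt(435) ≈ -4.0 + 20.857*I)
(-1149 - 1371) + ((y - 513) - 781) = (-1149 - 1371) + (((-4 + I*sqrt(435)) - 513) - 781) = -2520 + ((-517 + I*sqrt(435)) - 781) = -2520 + (-1298 + I*sqrt(435)) = -3818 + I*sqrt(435)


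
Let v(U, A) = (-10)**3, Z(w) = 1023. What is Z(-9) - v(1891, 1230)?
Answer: 2023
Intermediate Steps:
v(U, A) = -1000
Z(-9) - v(1891, 1230) = 1023 - 1*(-1000) = 1023 + 1000 = 2023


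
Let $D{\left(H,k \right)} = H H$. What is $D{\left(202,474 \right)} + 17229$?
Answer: $58033$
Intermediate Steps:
$D{\left(H,k \right)} = H^{2}$
$D{\left(202,474 \right)} + 17229 = 202^{2} + 17229 = 40804 + 17229 = 58033$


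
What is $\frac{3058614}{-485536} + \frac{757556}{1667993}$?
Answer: $- \frac{2366963015843}{404935324624} \approx -5.8453$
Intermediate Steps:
$\frac{3058614}{-485536} + \frac{757556}{1667993} = 3058614 \left(- \frac{1}{485536}\right) + 757556 \cdot \frac{1}{1667993} = - \frac{1529307}{242768} + \frac{757556}{1667993} = - \frac{2366963015843}{404935324624}$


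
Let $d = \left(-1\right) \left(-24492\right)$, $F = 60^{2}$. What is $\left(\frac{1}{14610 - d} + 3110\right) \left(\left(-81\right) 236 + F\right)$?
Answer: $- \frac{26491862378}{549} \approx -4.8255 \cdot 10^{7}$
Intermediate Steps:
$F = 3600$
$d = 24492$
$\left(\frac{1}{14610 - d} + 3110\right) \left(\left(-81\right) 236 + F\right) = \left(\frac{1}{14610 - 24492} + 3110\right) \left(\left(-81\right) 236 + 3600\right) = \left(\frac{1}{14610 - 24492} + 3110\right) \left(-19116 + 3600\right) = \left(\frac{1}{-9882} + 3110\right) \left(-15516\right) = \left(- \frac{1}{9882} + 3110\right) \left(-15516\right) = \frac{30733019}{9882} \left(-15516\right) = - \frac{26491862378}{549}$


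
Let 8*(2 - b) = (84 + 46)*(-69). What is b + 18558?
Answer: 78725/4 ≈ 19681.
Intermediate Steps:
b = 4493/4 (b = 2 - (84 + 46)*(-69)/8 = 2 - 65*(-69)/4 = 2 - 1/8*(-8970) = 2 + 4485/4 = 4493/4 ≈ 1123.3)
b + 18558 = 4493/4 + 18558 = 78725/4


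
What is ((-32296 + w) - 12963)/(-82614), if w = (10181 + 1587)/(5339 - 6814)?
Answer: 9538399/17407950 ≈ 0.54793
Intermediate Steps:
w = -11768/1475 (w = 11768/(-1475) = 11768*(-1/1475) = -11768/1475 ≈ -7.9783)
((-32296 + w) - 12963)/(-82614) = ((-32296 - 11768/1475) - 12963)/(-82614) = (-47648368/1475 - 12963)*(-1/82614) = -66768793/1475*(-1/82614) = 9538399/17407950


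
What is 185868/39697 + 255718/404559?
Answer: 85345809658/16059778623 ≈ 5.3143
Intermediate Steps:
185868/39697 + 255718/404559 = 85345809658/16059778623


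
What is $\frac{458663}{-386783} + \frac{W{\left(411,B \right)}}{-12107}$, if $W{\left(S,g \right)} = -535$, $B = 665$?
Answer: $- \frac{5346104036}{4682781781} \approx -1.1417$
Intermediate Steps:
$\frac{458663}{-386783} + \frac{W{\left(411,B \right)}}{-12107} = \frac{458663}{-386783} - \frac{535}{-12107} = 458663 \left(- \frac{1}{386783}\right) - - \frac{535}{12107} = - \frac{458663}{386783} + \frac{535}{12107} = - \frac{5346104036}{4682781781}$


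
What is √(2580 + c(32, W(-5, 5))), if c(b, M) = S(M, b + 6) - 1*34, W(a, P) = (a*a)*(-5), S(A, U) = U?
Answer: 2*√646 ≈ 50.833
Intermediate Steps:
W(a, P) = -5*a² (W(a, P) = a²*(-5) = -5*a²)
c(b, M) = -28 + b (c(b, M) = (b + 6) - 1*34 = (6 + b) - 34 = -28 + b)
√(2580 + c(32, W(-5, 5))) = √(2580 + (-28 + 32)) = √(2580 + 4) = √2584 = 2*√646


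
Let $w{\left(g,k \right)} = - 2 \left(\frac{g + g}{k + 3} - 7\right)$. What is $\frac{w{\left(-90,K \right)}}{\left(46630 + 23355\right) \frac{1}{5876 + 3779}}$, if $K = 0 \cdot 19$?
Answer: $\frac{258754}{13997} \approx 18.486$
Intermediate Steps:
$K = 0$
$w{\left(g,k \right)} = 14 - \frac{4 g}{3 + k}$ ($w{\left(g,k \right)} = - 2 \left(\frac{2 g}{3 + k} - 7\right) = - 2 \left(-7 + \frac{2 g}{3 + k}\right) = 14 - \frac{4 g}{3 + k}$)
$\frac{w{\left(-90,K \right)}}{\left(46630 + 23355\right) \frac{1}{5876 + 3779}} = \frac{2 \frac{1}{3 + 0} \left(21 - -180 + 7 \cdot 0\right)}{\left(46630 + 23355\right) \frac{1}{5876 + 3779}} = \frac{2 \cdot \frac{1}{3} \left(21 + 180 + 0\right)}{69985 \cdot \frac{1}{9655}} = \frac{2 \cdot \frac{1}{3} \cdot 201}{69985 \cdot \frac{1}{9655}} = \frac{134}{\frac{13997}{1931}} = 134 \cdot \frac{1931}{13997} = \frac{258754}{13997}$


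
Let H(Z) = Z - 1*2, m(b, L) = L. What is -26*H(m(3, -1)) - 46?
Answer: 32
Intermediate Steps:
H(Z) = -2 + Z (H(Z) = Z - 2 = -2 + Z)
-26*H(m(3, -1)) - 46 = -26*(-2 - 1) - 46 = -26*(-3) - 46 = 78 - 46 = 32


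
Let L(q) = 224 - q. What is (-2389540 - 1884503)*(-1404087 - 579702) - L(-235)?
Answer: 8478799488468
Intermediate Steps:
(-2389540 - 1884503)*(-1404087 - 579702) - L(-235) = (-2389540 - 1884503)*(-1404087 - 579702) - (224 - 1*(-235)) = -4274043*(-1983789) - (224 + 235) = 8478799488927 - 1*459 = 8478799488927 - 459 = 8478799488468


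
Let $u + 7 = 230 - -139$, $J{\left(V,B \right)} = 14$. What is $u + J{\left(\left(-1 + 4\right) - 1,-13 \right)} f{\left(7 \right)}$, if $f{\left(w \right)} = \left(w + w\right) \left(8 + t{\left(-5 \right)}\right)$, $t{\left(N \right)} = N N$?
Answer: $6830$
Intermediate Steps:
$t{\left(N \right)} = N^{2}$
$u = 362$ ($u = -7 + \left(230 - -139\right) = -7 + \left(230 + 139\right) = -7 + 369 = 362$)
$f{\left(w \right)} = 66 w$ ($f{\left(w \right)} = \left(w + w\right) \left(8 + \left(-5\right)^{2}\right) = 2 w \left(8 + 25\right) = 2 w 33 = 66 w$)
$u + J{\left(\left(-1 + 4\right) - 1,-13 \right)} f{\left(7 \right)} = 362 + 14 \cdot 66 \cdot 7 = 362 + 14 \cdot 462 = 362 + 6468 = 6830$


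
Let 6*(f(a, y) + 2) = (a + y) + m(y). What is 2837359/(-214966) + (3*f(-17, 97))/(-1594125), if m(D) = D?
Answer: -150770755019/11422755825 ≈ -13.199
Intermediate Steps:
f(a, y) = -2 + y/3 + a/6 (f(a, y) = -2 + ((a + y) + y)/6 = -2 + (a + 2*y)/6 = -2 + (y/3 + a/6) = -2 + y/3 + a/6)
2837359/(-214966) + (3*f(-17, 97))/(-1594125) = 2837359/(-214966) + (3*(-2 + (1/3)*97 + (1/6)*(-17)))/(-1594125) = 2837359*(-1/214966) + (3*(-2 + 97/3 - 17/6))*(-1/1594125) = -2837359/214966 + (3*(55/2))*(-1/1594125) = -2837359/214966 + (165/2)*(-1/1594125) = -2837359/214966 - 11/212550 = -150770755019/11422755825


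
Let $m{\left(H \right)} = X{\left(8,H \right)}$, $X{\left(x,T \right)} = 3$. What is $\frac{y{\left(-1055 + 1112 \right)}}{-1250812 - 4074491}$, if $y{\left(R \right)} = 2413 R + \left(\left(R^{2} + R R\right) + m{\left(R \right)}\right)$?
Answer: $- \frac{48014}{1775101} \approx -0.027049$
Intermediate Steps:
$m{\left(H \right)} = 3$
$y{\left(R \right)} = 3 + 2 R^{2} + 2413 R$ ($y{\left(R \right)} = 2413 R + \left(\left(R^{2} + R R\right) + 3\right) = 2413 R + \left(\left(R^{2} + R^{2}\right) + 3\right) = 2413 R + \left(2 R^{2} + 3\right) = 2413 R + \left(3 + 2 R^{2}\right) = 3 + 2 R^{2} + 2413 R$)
$\frac{y{\left(-1055 + 1112 \right)}}{-1250812 - 4074491} = \frac{3 + 2 \left(-1055 + 1112\right)^{2} + 2413 \left(-1055 + 1112\right)}{-1250812 - 4074491} = \frac{3 + 2 \cdot 57^{2} + 2413 \cdot 57}{-1250812 - 4074491} = \frac{3 + 2 \cdot 3249 + 137541}{-5325303} = \left(3 + 6498 + 137541\right) \left(- \frac{1}{5325303}\right) = 144042 \left(- \frac{1}{5325303}\right) = - \frac{48014}{1775101}$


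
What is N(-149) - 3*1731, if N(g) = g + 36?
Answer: -5306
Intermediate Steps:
N(g) = 36 + g
N(-149) - 3*1731 = (36 - 149) - 3*1731 = -113 - 5193 = -5306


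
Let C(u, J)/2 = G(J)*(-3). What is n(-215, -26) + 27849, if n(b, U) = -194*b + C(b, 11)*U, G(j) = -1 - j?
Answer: 67687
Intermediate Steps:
C(u, J) = 6 + 6*J (C(u, J) = 2*((-1 - J)*(-3)) = 2*(3 + 3*J) = 6 + 6*J)
n(b, U) = -194*b + 72*U (n(b, U) = -194*b + (6 + 6*11)*U = -194*b + (6 + 66)*U = -194*b + 72*U)
n(-215, -26) + 27849 = (-194*(-215) + 72*(-26)) + 27849 = (41710 - 1872) + 27849 = 39838 + 27849 = 67687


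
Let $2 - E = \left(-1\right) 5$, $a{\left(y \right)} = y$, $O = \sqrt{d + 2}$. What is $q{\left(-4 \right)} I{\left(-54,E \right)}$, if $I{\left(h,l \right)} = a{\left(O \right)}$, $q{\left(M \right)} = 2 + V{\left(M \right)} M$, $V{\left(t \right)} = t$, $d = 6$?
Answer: $36 \sqrt{2} \approx 50.912$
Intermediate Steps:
$q{\left(M \right)} = 2 + M^{2}$ ($q{\left(M \right)} = 2 + M M = 2 + M^{2}$)
$O = 2 \sqrt{2}$ ($O = \sqrt{6 + 2} = \sqrt{8} = 2 \sqrt{2} \approx 2.8284$)
$E = 7$ ($E = 2 - \left(-1\right) 5 = 2 - -5 = 2 + 5 = 7$)
$I{\left(h,l \right)} = 2 \sqrt{2}$
$q{\left(-4 \right)} I{\left(-54,E \right)} = \left(2 + \left(-4\right)^{2}\right) 2 \sqrt{2} = \left(2 + 16\right) 2 \sqrt{2} = 18 \cdot 2 \sqrt{2} = 36 \sqrt{2}$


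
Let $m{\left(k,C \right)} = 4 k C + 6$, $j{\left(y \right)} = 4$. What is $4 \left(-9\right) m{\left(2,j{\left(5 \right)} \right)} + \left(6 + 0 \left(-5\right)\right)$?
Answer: $-1362$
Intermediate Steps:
$m{\left(k,C \right)} = 6 + 4 C k$ ($m{\left(k,C \right)} = 4 C k + 6 = 6 + 4 C k$)
$4 \left(-9\right) m{\left(2,j{\left(5 \right)} \right)} + \left(6 + 0 \left(-5\right)\right) = 4 \left(-9\right) \left(6 + 4 \cdot 4 \cdot 2\right) + \left(6 + 0 \left(-5\right)\right) = - 36 \left(6 + 32\right) + \left(6 + 0\right) = \left(-36\right) 38 + 6 = -1368 + 6 = -1362$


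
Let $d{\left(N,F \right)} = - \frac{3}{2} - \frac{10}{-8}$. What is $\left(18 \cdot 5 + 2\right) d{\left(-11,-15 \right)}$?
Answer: $-23$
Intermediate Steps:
$d{\left(N,F \right)} = - \frac{1}{4}$ ($d{\left(N,F \right)} = \left(-3\right) \frac{1}{2} - - \frac{5}{4} = - \frac{3}{2} + \frac{5}{4} = - \frac{1}{4}$)
$\left(18 \cdot 5 + 2\right) d{\left(-11,-15 \right)} = \left(18 \cdot 5 + 2\right) \left(- \frac{1}{4}\right) = \left(90 + 2\right) \left(- \frac{1}{4}\right) = 92 \left(- \frac{1}{4}\right) = -23$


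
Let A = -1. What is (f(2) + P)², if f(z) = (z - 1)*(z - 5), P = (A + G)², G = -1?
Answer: 1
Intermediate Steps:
P = 4 (P = (-1 - 1)² = (-2)² = 4)
f(z) = (-1 + z)*(-5 + z)
(f(2) + P)² = ((5 + 2² - 6*2) + 4)² = ((5 + 4 - 12) + 4)² = (-3 + 4)² = 1² = 1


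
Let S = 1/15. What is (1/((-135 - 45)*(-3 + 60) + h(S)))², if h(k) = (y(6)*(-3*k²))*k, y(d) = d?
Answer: 140625/14803271640004 ≈ 9.4996e-9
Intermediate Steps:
S = 1/15 ≈ 0.066667
h(k) = -18*k³ (h(k) = (6*(-3*k²))*k = (-18*k²)*k = -18*k³)
(1/((-135 - 45)*(-3 + 60) + h(S)))² = (1/((-135 - 45)*(-3 + 60) - 18*(1/15)³))² = (1/(-180*57 - 18*1/3375))² = (1/(-10260 - 2/375))² = (1/(-3847502/375))² = (-375/3847502)² = 140625/14803271640004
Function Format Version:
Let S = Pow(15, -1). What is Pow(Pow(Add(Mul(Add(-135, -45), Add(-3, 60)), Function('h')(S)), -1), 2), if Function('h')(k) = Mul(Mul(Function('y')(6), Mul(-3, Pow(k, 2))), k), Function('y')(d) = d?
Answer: Rational(140625, 14803271640004) ≈ 9.4996e-9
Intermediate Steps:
S = Rational(1, 15) ≈ 0.066667
Function('h')(k) = Mul(-18, Pow(k, 3)) (Function('h')(k) = Mul(Mul(6, Mul(-3, Pow(k, 2))), k) = Mul(Mul(-18, Pow(k, 2)), k) = Mul(-18, Pow(k, 3)))
Pow(Pow(Add(Mul(Add(-135, -45), Add(-3, 60)), Function('h')(S)), -1), 2) = Pow(Pow(Add(Mul(Add(-135, -45), Add(-3, 60)), Mul(-18, Pow(Rational(1, 15), 3))), -1), 2) = Pow(Pow(Add(Mul(-180, 57), Mul(-18, Rational(1, 3375))), -1), 2) = Pow(Pow(Add(-10260, Rational(-2, 375)), -1), 2) = Pow(Pow(Rational(-3847502, 375), -1), 2) = Pow(Rational(-375, 3847502), 2) = Rational(140625, 14803271640004)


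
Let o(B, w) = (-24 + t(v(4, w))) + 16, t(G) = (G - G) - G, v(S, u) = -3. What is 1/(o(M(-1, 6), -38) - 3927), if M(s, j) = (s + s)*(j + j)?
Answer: -1/3932 ≈ -0.00025432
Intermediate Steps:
t(G) = -G (t(G) = 0 - G = -G)
M(s, j) = 4*j*s (M(s, j) = (2*s)*(2*j) = 4*j*s)
o(B, w) = -5 (o(B, w) = (-24 - 1*(-3)) + 16 = (-24 + 3) + 16 = -21 + 16 = -5)
1/(o(M(-1, 6), -38) - 3927) = 1/(-5 - 3927) = 1/(-3932) = -1/3932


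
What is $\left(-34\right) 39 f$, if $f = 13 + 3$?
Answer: $-21216$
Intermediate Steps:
$f = 16$
$\left(-34\right) 39 f = \left(-34\right) 39 \cdot 16 = \left(-1326\right) 16 = -21216$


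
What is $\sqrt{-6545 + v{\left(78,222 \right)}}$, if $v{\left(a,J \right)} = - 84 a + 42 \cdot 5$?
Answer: $7 i \sqrt{263} \approx 113.52 i$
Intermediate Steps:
$v{\left(a,J \right)} = 210 - 84 a$ ($v{\left(a,J \right)} = - 84 a + 210 = 210 - 84 a$)
$\sqrt{-6545 + v{\left(78,222 \right)}} = \sqrt{-6545 + \left(210 - 6552\right)} = \sqrt{-6545 - 6342} = \sqrt{-12887} = 7 i \sqrt{263}$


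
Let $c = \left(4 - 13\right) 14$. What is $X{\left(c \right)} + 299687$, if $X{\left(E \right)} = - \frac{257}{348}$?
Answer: $\frac{104290819}{348} \approx 2.9969 \cdot 10^{5}$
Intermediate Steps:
$c = -126$ ($c = \left(-9\right) 14 = -126$)
$X{\left(E \right)} = - \frac{257}{348}$ ($X{\left(E \right)} = \left(-257\right) \frac{1}{348} = - \frac{257}{348}$)
$X{\left(c \right)} + 299687 = - \frac{257}{348} + 299687 = \frac{104290819}{348}$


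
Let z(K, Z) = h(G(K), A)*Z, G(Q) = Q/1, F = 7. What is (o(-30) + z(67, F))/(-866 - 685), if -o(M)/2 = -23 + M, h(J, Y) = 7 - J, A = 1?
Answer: 314/1551 ≈ 0.20245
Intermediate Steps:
G(Q) = Q (G(Q) = Q*1 = Q)
o(M) = 46 - 2*M (o(M) = -2*(-23 + M) = 46 - 2*M)
z(K, Z) = Z*(7 - K) (z(K, Z) = (7 - K)*Z = Z*(7 - K))
(o(-30) + z(67, F))/(-866 - 685) = ((46 - 2*(-30)) + 7*(7 - 1*67))/(-866 - 685) = ((46 + 60) + 7*(7 - 67))/(-1551) = (106 + 7*(-60))*(-1/1551) = (106 - 420)*(-1/1551) = -314*(-1/1551) = 314/1551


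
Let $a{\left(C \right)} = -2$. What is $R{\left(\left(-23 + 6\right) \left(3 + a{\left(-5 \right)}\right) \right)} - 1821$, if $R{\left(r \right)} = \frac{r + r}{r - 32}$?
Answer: $- \frac{89195}{49} \approx -1820.3$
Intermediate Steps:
$R{\left(r \right)} = \frac{2 r}{-32 + r}$
$R{\left(\left(-23 + 6\right) \left(3 + a{\left(-5 \right)}\right) \right)} - 1821 = \frac{2 \left(-23 + 6\right) \left(3 - 2\right)}{-32 + \left(-23 + 6\right) \left(3 - 2\right)} - 1821 = \frac{2 \left(\left(-17\right) 1\right)}{-32 - 17} - 1821 = 2 \left(-17\right) \frac{1}{-32 - 17} - 1821 = 2 \left(-17\right) \frac{1}{-49} - 1821 = 2 \left(-17\right) \left(- \frac{1}{49}\right) - 1821 = \frac{34}{49} - 1821 = - \frac{89195}{49}$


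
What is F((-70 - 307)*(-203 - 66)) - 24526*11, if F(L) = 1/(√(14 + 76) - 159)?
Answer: -2265393095/8397 - √10/8397 ≈ -2.6979e+5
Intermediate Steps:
F(L) = 1/(-159 + 3*√10) (F(L) = 1/(√90 - 159) = 1/(3*√10 - 159) = 1/(-159 + 3*√10))
F((-70 - 307)*(-203 - 66)) - 24526*11 = (-53/8397 - √10/8397) - 24526*11 = (-53/8397 - √10/8397) - 1*269786 = (-53/8397 - √10/8397) - 269786 = -2265393095/8397 - √10/8397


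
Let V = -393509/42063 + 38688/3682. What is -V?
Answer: -1820747/1580367 ≈ -1.1521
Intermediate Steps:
V = 1820747/1580367 (V = -393509*1/42063 + 38688*(1/3682) = -393509/42063 + 19344/1841 = 1820747/1580367 ≈ 1.1521)
-V = -1*1820747/1580367 = -1820747/1580367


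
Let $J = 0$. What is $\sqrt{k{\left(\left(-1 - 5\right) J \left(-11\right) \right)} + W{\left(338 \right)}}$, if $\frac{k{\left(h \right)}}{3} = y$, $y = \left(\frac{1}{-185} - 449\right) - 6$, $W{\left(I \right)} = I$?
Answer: $\frac{i \sqrt{35149630}}{185} \approx 32.047 i$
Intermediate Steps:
$y = - \frac{84176}{185}$ ($y = \left(- \frac{1}{185} - 449\right) - 6 = - \frac{83066}{185} - 6 = - \frac{84176}{185} \approx -455.01$)
$k{\left(h \right)} = - \frac{252528}{185}$ ($k{\left(h \right)} = 3 \left(- \frac{84176}{185}\right) = - \frac{252528}{185}$)
$\sqrt{k{\left(\left(-1 - 5\right) J \left(-11\right) \right)} + W{\left(338 \right)}} = \sqrt{- \frac{252528}{185} + 338} = \sqrt{- \frac{189998}{185}} = \frac{i \sqrt{35149630}}{185}$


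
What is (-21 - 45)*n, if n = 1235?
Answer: -81510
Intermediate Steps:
(-21 - 45)*n = (-21 - 45)*1235 = -66*1235 = -81510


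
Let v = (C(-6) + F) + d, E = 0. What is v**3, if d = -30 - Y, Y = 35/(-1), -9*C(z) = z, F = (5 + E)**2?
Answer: 778688/27 ≈ 28840.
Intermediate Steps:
F = 25 (F = (5 + 0)**2 = 5**2 = 25)
C(z) = -z/9
Y = -35 (Y = 35*(-1) = -35)
d = 5 (d = -30 - 1*(-35) = -30 + 35 = 5)
v = 92/3 (v = (-1/9*(-6) + 25) + 5 = (2/3 + 25) + 5 = 77/3 + 5 = 92/3 ≈ 30.667)
v**3 = (92/3)**3 = 778688/27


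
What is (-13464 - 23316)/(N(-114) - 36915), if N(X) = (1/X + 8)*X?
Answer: 18390/18913 ≈ 0.97235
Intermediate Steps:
N(X) = X*(8 + 1/X) (N(X) = (1/X + 8)*X = (8 + 1/X)*X = X*(8 + 1/X))
(-13464 - 23316)/(N(-114) - 36915) = (-13464 - 23316)/((1 + 8*(-114)) - 36915) = -36780/((1 - 912) - 36915) = -36780/(-911 - 36915) = -36780/(-37826) = -36780*(-1/37826) = 18390/18913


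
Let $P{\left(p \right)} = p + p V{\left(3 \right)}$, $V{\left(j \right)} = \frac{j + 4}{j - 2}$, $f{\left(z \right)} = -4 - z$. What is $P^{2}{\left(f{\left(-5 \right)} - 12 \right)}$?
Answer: $7744$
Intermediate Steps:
$V{\left(j \right)} = \frac{4 + j}{-2 + j}$
$P{\left(p \right)} = 8 p$ ($P{\left(p \right)} = p + p \frac{4 + 3}{-2 + 3} = p + p 1^{-1} \cdot 7 = p + p 1 \cdot 7 = p + p 7 = p + 7 p = 8 p$)
$P^{2}{\left(f{\left(-5 \right)} - 12 \right)} = \left(8 \left(\left(-4 - -5\right) - 12\right)\right)^{2} = \left(8 \left(\left(-4 + 5\right) - 12\right)\right)^{2} = \left(8 \left(1 - 12\right)\right)^{2} = \left(8 \left(-11\right)\right)^{2} = \left(-88\right)^{2} = 7744$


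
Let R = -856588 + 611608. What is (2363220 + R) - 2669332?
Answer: -551092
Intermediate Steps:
R = -244980
(2363220 + R) - 2669332 = (2363220 - 244980) - 2669332 = 2118240 - 2669332 = -551092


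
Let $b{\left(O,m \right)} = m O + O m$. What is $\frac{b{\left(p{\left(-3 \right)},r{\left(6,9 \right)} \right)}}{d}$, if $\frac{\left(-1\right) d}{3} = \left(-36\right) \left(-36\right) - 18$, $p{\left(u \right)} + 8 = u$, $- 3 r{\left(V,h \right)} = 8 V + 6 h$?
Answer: $- \frac{374}{1917} \approx -0.1951$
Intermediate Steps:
$r{\left(V,h \right)} = - 2 h - \frac{8 V}{3}$ ($r{\left(V,h \right)} = - \frac{8 V + 6 h}{3} = - \frac{6 h + 8 V}{3} = - 2 h - \frac{8 V}{3}$)
$p{\left(u \right)} = -8 + u$
$b{\left(O,m \right)} = 2 O m$ ($b{\left(O,m \right)} = O m + O m = 2 O m$)
$d = -3834$ ($d = - 3 \left(\left(-36\right) \left(-36\right) - 18\right) = - 3 \left(1296 - 18\right) = \left(-3\right) 1278 = -3834$)
$\frac{b{\left(p{\left(-3 \right)},r{\left(6,9 \right)} \right)}}{d} = \frac{2 \left(-8 - 3\right) \left(\left(-2\right) 9 - 16\right)}{-3834} = 2 \left(-11\right) \left(-18 - 16\right) \left(- \frac{1}{3834}\right) = 2 \left(-11\right) \left(-34\right) \left(- \frac{1}{3834}\right) = 748 \left(- \frac{1}{3834}\right) = - \frac{374}{1917}$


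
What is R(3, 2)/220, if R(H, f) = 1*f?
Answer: 1/110 ≈ 0.0090909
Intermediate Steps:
R(H, f) = f
R(3, 2)/220 = 2/220 = 2*(1/220) = 1/110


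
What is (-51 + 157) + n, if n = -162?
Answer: -56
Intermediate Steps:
(-51 + 157) + n = (-51 + 157) - 162 = 106 - 162 = -56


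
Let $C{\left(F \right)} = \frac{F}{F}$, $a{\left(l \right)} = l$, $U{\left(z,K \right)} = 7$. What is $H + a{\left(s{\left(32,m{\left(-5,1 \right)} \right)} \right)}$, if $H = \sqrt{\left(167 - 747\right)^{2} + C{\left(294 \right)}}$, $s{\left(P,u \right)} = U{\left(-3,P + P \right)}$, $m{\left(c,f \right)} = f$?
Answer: $7 + \sqrt{336401} \approx 587.0$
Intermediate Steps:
$s{\left(P,u \right)} = 7$
$C{\left(F \right)} = 1$
$H = \sqrt{336401}$ ($H = \sqrt{\left(167 - 747\right)^{2} + 1} = \sqrt{\left(-580\right)^{2} + 1} = \sqrt{336400 + 1} = \sqrt{336401} \approx 580.0$)
$H + a{\left(s{\left(32,m{\left(-5,1 \right)} \right)} \right)} = \sqrt{336401} + 7 = 7 + \sqrt{336401}$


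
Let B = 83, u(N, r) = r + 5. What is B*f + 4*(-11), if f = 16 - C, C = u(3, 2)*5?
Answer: -1621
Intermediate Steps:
u(N, r) = 5 + r
C = 35 (C = (5 + 2)*5 = 7*5 = 35)
f = -19 (f = 16 - 1*35 = 16 - 35 = -19)
B*f + 4*(-11) = 83*(-19) + 4*(-11) = -1577 - 44 = -1621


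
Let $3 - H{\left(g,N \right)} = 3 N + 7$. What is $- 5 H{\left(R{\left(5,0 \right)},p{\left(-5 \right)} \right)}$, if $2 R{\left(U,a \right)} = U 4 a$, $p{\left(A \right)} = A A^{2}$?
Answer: $-1855$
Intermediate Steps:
$p{\left(A \right)} = A^{3}$
$R{\left(U,a \right)} = 2 U a$ ($R{\left(U,a \right)} = \frac{U 4 a}{2} = \frac{4 U a}{2} = 2 U a$)
$H{\left(g,N \right)} = -4 - 3 N$ ($H{\left(g,N \right)} = 3 - \left(3 N + 7\right) = 3 - \left(7 + 3 N\right) = -4 - 3 N$)
$- 5 H{\left(R{\left(5,0 \right)},p{\left(-5 \right)} \right)} = - 5 \left(-4 - 3 \left(-5\right)^{3}\right) = - 5 \left(-4 - -375\right) = - 5 \left(-4 + 375\right) = \left(-5\right) 371 = -1855$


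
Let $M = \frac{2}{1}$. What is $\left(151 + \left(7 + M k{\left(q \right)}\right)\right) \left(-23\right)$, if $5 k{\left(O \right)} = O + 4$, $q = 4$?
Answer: $- \frac{18538}{5} \approx -3707.6$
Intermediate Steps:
$M = 2$ ($M = 2 \cdot 1 = 2$)
$k{\left(O \right)} = \frac{4}{5} + \frac{O}{5}$ ($k{\left(O \right)} = \frac{O + 4}{5} = \frac{4 + O}{5} = \frac{4}{5} + \frac{O}{5}$)
$\left(151 + \left(7 + M k{\left(q \right)}\right)\right) \left(-23\right) = \left(151 + \left(7 + 2 \left(\frac{4}{5} + \frac{1}{5} \cdot 4\right)\right)\right) \left(-23\right) = \left(151 + \left(7 + 2 \left(\frac{4}{5} + \frac{4}{5}\right)\right)\right) \left(-23\right) = \left(151 + \left(7 + 2 \cdot \frac{8}{5}\right)\right) \left(-23\right) = \left(151 + \left(7 + \frac{16}{5}\right)\right) \left(-23\right) = \left(151 + \frac{51}{5}\right) \left(-23\right) = \frac{806}{5} \left(-23\right) = - \frac{18538}{5}$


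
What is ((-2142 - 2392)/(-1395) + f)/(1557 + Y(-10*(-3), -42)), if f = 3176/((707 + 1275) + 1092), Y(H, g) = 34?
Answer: 9184018/3411286965 ≈ 0.0026922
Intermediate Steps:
f = 1588/1537 (f = 3176/(1982 + 1092) = 3176/3074 = 3176*(1/3074) = 1588/1537 ≈ 1.0332)
((-2142 - 2392)/(-1395) + f)/(1557 + Y(-10*(-3), -42)) = ((-2142 - 2392)/(-1395) + 1588/1537)/(1557 + 34) = (-4534*(-1/1395) + 1588/1537)/1591 = (4534/1395 + 1588/1537)*(1/1591) = (9184018/2144115)*(1/1591) = 9184018/3411286965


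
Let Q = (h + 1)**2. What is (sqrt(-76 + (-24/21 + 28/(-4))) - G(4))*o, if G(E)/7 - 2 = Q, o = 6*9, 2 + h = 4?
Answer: -4158 + 54*I*sqrt(4123)/7 ≈ -4158.0 + 495.34*I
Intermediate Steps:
h = 2 (h = -2 + 4 = 2)
o = 54
Q = 9 (Q = (2 + 1)**2 = 3**2 = 9)
G(E) = 77 (G(E) = 14 + 7*9 = 14 + 63 = 77)
(sqrt(-76 + (-24/21 + 28/(-4))) - G(4))*o = (sqrt(-76 + (-24/21 + 28/(-4))) - 1*77)*54 = (sqrt(-76 + (-24*1/21 + 28*(-1/4))) - 77)*54 = (sqrt(-76 + (-8/7 - 7)) - 77)*54 = (sqrt(-76 - 57/7) - 77)*54 = (sqrt(-589/7) - 77)*54 = (I*sqrt(4123)/7 - 77)*54 = (-77 + I*sqrt(4123)/7)*54 = -4158 + 54*I*sqrt(4123)/7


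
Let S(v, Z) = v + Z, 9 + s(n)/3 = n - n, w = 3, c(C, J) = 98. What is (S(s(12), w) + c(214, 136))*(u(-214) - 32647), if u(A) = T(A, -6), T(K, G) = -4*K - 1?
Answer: -2352608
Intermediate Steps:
s(n) = -27 (s(n) = -27 + 3*(n - n) = -27 + 3*0 = -27 + 0 = -27)
T(K, G) = -1 - 4*K
S(v, Z) = Z + v
u(A) = -1 - 4*A
(S(s(12), w) + c(214, 136))*(u(-214) - 32647) = ((3 - 27) + 98)*((-1 - 4*(-214)) - 32647) = (-24 + 98)*((-1 + 856) - 32647) = 74*(855 - 32647) = 74*(-31792) = -2352608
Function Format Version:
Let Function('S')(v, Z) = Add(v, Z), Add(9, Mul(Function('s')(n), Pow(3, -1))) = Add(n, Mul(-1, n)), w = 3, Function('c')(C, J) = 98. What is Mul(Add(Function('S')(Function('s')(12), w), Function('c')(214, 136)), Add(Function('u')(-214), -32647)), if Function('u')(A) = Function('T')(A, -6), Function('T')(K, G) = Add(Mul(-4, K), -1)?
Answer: -2352608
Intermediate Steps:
Function('s')(n) = -27 (Function('s')(n) = Add(-27, Mul(3, Add(n, Mul(-1, n)))) = Add(-27, Mul(3, 0)) = Add(-27, 0) = -27)
Function('T')(K, G) = Add(-1, Mul(-4, K))
Function('S')(v, Z) = Add(Z, v)
Function('u')(A) = Add(-1, Mul(-4, A))
Mul(Add(Function('S')(Function('s')(12), w), Function('c')(214, 136)), Add(Function('u')(-214), -32647)) = Mul(Add(Add(3, -27), 98), Add(Add(-1, Mul(-4, -214)), -32647)) = Mul(Add(-24, 98), Add(Add(-1, 856), -32647)) = Mul(74, Add(855, -32647)) = Mul(74, -31792) = -2352608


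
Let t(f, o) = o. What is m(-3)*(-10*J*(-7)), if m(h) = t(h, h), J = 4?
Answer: -840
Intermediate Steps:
m(h) = h
m(-3)*(-10*J*(-7)) = -3*(-10*4)*(-7) = -(-120)*(-7) = -3*280 = -840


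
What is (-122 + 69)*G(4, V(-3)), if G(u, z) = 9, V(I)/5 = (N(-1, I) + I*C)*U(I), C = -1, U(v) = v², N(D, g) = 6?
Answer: -477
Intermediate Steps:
V(I) = 5*I²*(6 - I) (V(I) = 5*((6 + I*(-1))*I²) = 5*((6 - I)*I²) = 5*(I²*(6 - I)) = 5*I²*(6 - I))
(-122 + 69)*G(4, V(-3)) = (-122 + 69)*9 = -53*9 = -477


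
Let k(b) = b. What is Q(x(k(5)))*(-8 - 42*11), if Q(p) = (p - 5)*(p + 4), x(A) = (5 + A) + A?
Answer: -89300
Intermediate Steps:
x(A) = 5 + 2*A
Q(p) = (-5 + p)*(4 + p)
Q(x(k(5)))*(-8 - 42*11) = (-20 + (5 + 2*5)² - (5 + 2*5))*(-8 - 42*11) = (-20 + (5 + 10)² - (5 + 10))*(-8 - 462) = (-20 + 15² - 1*15)*(-470) = (-20 + 225 - 15)*(-470) = 190*(-470) = -89300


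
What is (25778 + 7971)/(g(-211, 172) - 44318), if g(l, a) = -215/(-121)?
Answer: -4083629/5362263 ≈ -0.76155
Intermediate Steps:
g(l, a) = 215/121 (g(l, a) = -215*(-1/121) = 215/121)
(25778 + 7971)/(g(-211, 172) - 44318) = (25778 + 7971)/(215/121 - 44318) = 33749/(-5362263/121) = 33749*(-121/5362263) = -4083629/5362263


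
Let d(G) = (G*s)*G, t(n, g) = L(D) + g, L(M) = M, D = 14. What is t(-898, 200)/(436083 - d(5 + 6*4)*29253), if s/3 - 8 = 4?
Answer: -214/885227745 ≈ -2.4175e-7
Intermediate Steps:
t(n, g) = 14 + g
s = 36 (s = 24 + 3*4 = 24 + 12 = 36)
d(G) = 36*G**2 (d(G) = (G*36)*G = (36*G)*G = 36*G**2)
t(-898, 200)/(436083 - d(5 + 6*4)*29253) = (14 + 200)/(436083 - 36*(5 + 6*4)**2*29253) = 214/(436083 - 36*(5 + 24)**2*29253) = 214/(436083 - 36*29**2*29253) = 214/(436083 - 36*841*29253) = 214/(436083 - 30276*29253) = 214/(436083 - 1*885663828) = 214/(436083 - 885663828) = 214/(-885227745) = 214*(-1/885227745) = -214/885227745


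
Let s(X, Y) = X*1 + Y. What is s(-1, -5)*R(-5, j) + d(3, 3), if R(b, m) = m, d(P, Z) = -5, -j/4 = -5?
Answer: -125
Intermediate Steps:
j = 20 (j = -4*(-5) = 20)
s(X, Y) = X + Y
s(-1, -5)*R(-5, j) + d(3, 3) = (-1 - 5)*20 - 5 = -6*20 - 5 = -120 - 5 = -125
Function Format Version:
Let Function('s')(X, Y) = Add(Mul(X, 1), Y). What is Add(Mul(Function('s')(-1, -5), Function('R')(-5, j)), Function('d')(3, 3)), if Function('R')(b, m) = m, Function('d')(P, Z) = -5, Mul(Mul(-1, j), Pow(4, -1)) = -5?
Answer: -125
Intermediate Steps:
j = 20 (j = Mul(-4, -5) = 20)
Function('s')(X, Y) = Add(X, Y)
Add(Mul(Function('s')(-1, -5), Function('R')(-5, j)), Function('d')(3, 3)) = Add(Mul(Add(-1, -5), 20), -5) = Add(Mul(-6, 20), -5) = Add(-120, -5) = -125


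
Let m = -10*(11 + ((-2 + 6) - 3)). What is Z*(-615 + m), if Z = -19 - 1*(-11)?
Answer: 5880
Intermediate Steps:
Z = -8 (Z = -19 + 11 = -8)
m = -120 (m = -10*(11 + (4 - 3)) = -10*(11 + 1) = -10*12 = -120)
Z*(-615 + m) = -8*(-615 - 120) = -8*(-735) = 5880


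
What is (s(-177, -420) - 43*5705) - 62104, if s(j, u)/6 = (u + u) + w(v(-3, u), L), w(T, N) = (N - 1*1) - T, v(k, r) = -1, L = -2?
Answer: -312471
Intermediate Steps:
w(T, N) = -1 + N - T (w(T, N) = (N - 1) - T = (-1 + N) - T = -1 + N - T)
s(j, u) = -12 + 12*u (s(j, u) = 6*((u + u) + (-1 - 2 - 1*(-1))) = 6*(2*u + (-1 - 2 + 1)) = 6*(2*u - 2) = 6*(-2 + 2*u) = -12 + 12*u)
(s(-177, -420) - 43*5705) - 62104 = ((-12 + 12*(-420)) - 43*5705) - 62104 = ((-12 - 5040) - 245315) - 62104 = (-5052 - 245315) - 62104 = -250367 - 62104 = -312471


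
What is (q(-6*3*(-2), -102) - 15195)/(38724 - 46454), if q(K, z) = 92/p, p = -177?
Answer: 2689607/1368210 ≈ 1.9658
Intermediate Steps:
q(K, z) = -92/177 (q(K, z) = 92/(-177) = 92*(-1/177) = -92/177)
(q(-6*3*(-2), -102) - 15195)/(38724 - 46454) = (-92/177 - 15195)/(38724 - 46454) = -2689607/177/(-7730) = -2689607/177*(-1/7730) = 2689607/1368210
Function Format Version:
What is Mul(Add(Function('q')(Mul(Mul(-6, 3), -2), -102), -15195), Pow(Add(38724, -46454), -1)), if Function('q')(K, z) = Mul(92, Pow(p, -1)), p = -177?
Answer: Rational(2689607, 1368210) ≈ 1.9658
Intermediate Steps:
Function('q')(K, z) = Rational(-92, 177) (Function('q')(K, z) = Mul(92, Pow(-177, -1)) = Mul(92, Rational(-1, 177)) = Rational(-92, 177))
Mul(Add(Function('q')(Mul(Mul(-6, 3), -2), -102), -15195), Pow(Add(38724, -46454), -1)) = Mul(Add(Rational(-92, 177), -15195), Pow(Add(38724, -46454), -1)) = Mul(Rational(-2689607, 177), Pow(-7730, -1)) = Mul(Rational(-2689607, 177), Rational(-1, 7730)) = Rational(2689607, 1368210)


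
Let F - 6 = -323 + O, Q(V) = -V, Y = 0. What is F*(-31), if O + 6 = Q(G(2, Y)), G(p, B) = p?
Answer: 10075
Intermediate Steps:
O = -8 (O = -6 - 1*2 = -6 - 2 = -8)
F = -325 (F = 6 + (-323 - 8) = 6 - 331 = -325)
F*(-31) = -325*(-31) = 10075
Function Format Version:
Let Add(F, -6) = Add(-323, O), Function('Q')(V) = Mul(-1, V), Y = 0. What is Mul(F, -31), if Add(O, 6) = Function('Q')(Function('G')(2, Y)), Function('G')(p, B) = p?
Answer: 10075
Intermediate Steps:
O = -8 (O = Add(-6, Mul(-1, 2)) = Add(-6, -2) = -8)
F = -325 (F = Add(6, Add(-323, -8)) = Add(6, -331) = -325)
Mul(F, -31) = Mul(-325, -31) = 10075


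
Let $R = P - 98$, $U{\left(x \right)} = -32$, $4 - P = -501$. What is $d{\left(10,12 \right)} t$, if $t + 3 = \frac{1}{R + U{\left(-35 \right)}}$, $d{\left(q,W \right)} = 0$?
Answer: $0$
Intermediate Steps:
$P = 505$ ($P = 4 - -501 = 4 + 501 = 505$)
$R = 407$ ($R = 505 - 98 = 407$)
$t = - \frac{1124}{375}$ ($t = -3 + \frac{1}{407 - 32} = -3 + \frac{1}{375} = - \frac{1124}{375} \approx -2.9973$)
$d{\left(10,12 \right)} t = 0 \left(- \frac{1124}{375}\right) = 0$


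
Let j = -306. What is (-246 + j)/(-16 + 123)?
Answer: -552/107 ≈ -5.1589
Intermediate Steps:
(-246 + j)/(-16 + 123) = (-246 - 306)/(-16 + 123) = -552/107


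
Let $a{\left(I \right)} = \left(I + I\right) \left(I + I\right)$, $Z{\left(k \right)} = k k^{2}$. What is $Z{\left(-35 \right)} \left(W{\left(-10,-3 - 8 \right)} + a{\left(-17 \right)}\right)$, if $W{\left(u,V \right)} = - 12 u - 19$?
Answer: $-53893875$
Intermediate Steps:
$W{\left(u,V \right)} = -19 - 12 u$
$Z{\left(k \right)} = k^{3}$
$a{\left(I \right)} = 4 I^{2}$ ($a{\left(I \right)} = 2 I 2 I = 4 I^{2}$)
$Z{\left(-35 \right)} \left(W{\left(-10,-3 - 8 \right)} + a{\left(-17 \right)}\right) = \left(-35\right)^{3} \left(\left(-19 - -120\right) + 4 \left(-17\right)^{2}\right) = - 42875 \left(\left(-19 + 120\right) + 4 \cdot 289\right) = - 42875 \left(101 + 1156\right) = \left(-42875\right) 1257 = -53893875$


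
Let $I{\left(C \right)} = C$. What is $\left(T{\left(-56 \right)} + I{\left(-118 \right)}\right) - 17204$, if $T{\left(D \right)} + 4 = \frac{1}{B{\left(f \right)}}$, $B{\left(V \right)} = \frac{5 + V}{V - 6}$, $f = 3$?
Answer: $- \frac{138611}{8} \approx -17326.0$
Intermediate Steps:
$B{\left(V \right)} = \frac{5 + V}{-6 + V}$
$T{\left(D \right)} = - \frac{35}{8}$ ($T{\left(D \right)} = -4 + \frac{1}{\frac{1}{-6 + 3} \left(5 + 3\right)} = -4 + \frac{1}{\frac{1}{-3} \cdot 8} = -4 + \frac{1}{\left(- \frac{1}{3}\right) 8} = -4 + \frac{1}{- \frac{8}{3}} = -4 - \frac{3}{8} = - \frac{35}{8}$)
$\left(T{\left(-56 \right)} + I{\left(-118 \right)}\right) - 17204 = \left(- \frac{35}{8} - 118\right) - 17204 = - \frac{979}{8} - 17204 = - \frac{138611}{8}$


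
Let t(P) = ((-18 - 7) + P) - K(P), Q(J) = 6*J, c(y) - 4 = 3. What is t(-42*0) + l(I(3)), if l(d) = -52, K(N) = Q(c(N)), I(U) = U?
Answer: -119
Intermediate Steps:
c(y) = 7 (c(y) = 4 + 3 = 7)
K(N) = 42 (K(N) = 6*7 = 42)
t(P) = -67 + P (t(P) = ((-18 - 7) + P) - 1*42 = (-25 + P) - 42 = -67 + P)
t(-42*0) + l(I(3)) = (-67 - 42*0) - 52 = (-67 + 0) - 52 = -67 - 52 = -119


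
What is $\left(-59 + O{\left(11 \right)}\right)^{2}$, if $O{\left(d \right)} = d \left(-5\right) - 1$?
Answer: $13225$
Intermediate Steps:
$O{\left(d \right)} = -1 - 5 d$ ($O{\left(d \right)} = - 5 d - 1 = -1 - 5 d$)
$\left(-59 + O{\left(11 \right)}\right)^{2} = \left(-59 - 56\right)^{2} = \left(-115\right)^{2} = 13225$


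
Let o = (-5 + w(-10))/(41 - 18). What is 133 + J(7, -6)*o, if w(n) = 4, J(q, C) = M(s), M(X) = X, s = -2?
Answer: 3061/23 ≈ 133.09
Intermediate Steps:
J(q, C) = -2
o = -1/23 (o = (-5 + 4)/(41 - 18) = -1/23 ≈ -0.043478)
133 + J(7, -6)*o = 133 - 2*(-1/23) = 133 + 2/23 = 3061/23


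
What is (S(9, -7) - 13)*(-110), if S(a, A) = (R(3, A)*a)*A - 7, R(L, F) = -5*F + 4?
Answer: 272470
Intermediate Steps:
R(L, F) = 4 - 5*F
S(a, A) = -7 + A*a*(4 - 5*A) (S(a, A) = ((4 - 5*A)*a)*A - 7 = (a*(4 - 5*A))*A - 7 = A*a*(4 - 5*A) - 7 = -7 + A*a*(4 - 5*A))
(S(9, -7) - 13)*(-110) = ((-7 - 1*(-7)*9*(-4 + 5*(-7))) - 13)*(-110) = ((-7 - 1*(-7)*9*(-4 - 35)) - 13)*(-110) = ((-7 - 1*(-7)*9*(-39)) - 13)*(-110) = ((-7 - 2457) - 13)*(-110) = (-2464 - 13)*(-110) = -2477*(-110) = 272470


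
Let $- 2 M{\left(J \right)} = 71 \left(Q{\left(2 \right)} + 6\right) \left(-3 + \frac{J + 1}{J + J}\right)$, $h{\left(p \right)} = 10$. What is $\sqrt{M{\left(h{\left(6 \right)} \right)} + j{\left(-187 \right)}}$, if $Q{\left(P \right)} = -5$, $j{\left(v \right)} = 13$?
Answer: $\frac{\sqrt{39990}}{20} \approx 9.9987$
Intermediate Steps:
$M{\left(J \right)} = \frac{213}{2} - \frac{71 \left(1 + J\right)}{4 J}$ ($M{\left(J \right)} = - \frac{71 \left(-5 + 6\right) \left(-3 + \frac{J + 1}{J + J}\right)}{2} = - \frac{71 \cdot 1 \left(-3 + \frac{1 + J}{2 J}\right)}{2} = - \frac{71 \left(-3 + \frac{1 + J}{2 J}\right)}{2} = - \frac{-213 + \frac{71 \left(1 + J\right)}{2 J}}{2} = \frac{213}{2} - \frac{71 \left(1 + J\right)}{4 J}$)
$\sqrt{M{\left(h{\left(6 \right)} \right)} + j{\left(-187 \right)}} = \sqrt{\frac{71 \left(-1 + 5 \cdot 10\right)}{4 \cdot 10} + 13} = \sqrt{\frac{71}{4} \cdot \frac{1}{10} \left(-1 + 50\right) + 13} = \sqrt{\frac{71}{4} \cdot \frac{1}{10} \cdot 49 + 13} = \sqrt{\frac{3479}{40} + 13} = \sqrt{\frac{3999}{40}} = \frac{\sqrt{39990}}{20}$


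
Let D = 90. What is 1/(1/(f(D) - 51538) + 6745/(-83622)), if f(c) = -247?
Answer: -4330365270/349373447 ≈ -12.395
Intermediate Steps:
1/(1/(f(D) - 51538) + 6745/(-83622)) = 1/(1/(-247 - 51538) + 6745/(-83622)) = 1/(1/(-51785) + 6745*(-1/83622)) = 1/(-1/51785 - 6745/83622) = 1/(-349373447/4330365270) = -4330365270/349373447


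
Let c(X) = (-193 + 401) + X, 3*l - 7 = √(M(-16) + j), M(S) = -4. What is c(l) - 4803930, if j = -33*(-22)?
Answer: -14411159/3 + 19*√2/3 ≈ -4.8037e+6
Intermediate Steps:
j = 726
l = 7/3 + 19*√2/3 (l = 7/3 + √(-4 + 726)/3 = 7/3 + √722/3 = 7/3 + (19*√2)/3 = 7/3 + 19*√2/3 ≈ 11.290)
c(X) = 208 + X
c(l) - 4803930 = (208 + (7/3 + 19*√2/3)) - 4803930 = (631/3 + 19*√2/3) - 4803930 = -14411159/3 + 19*√2/3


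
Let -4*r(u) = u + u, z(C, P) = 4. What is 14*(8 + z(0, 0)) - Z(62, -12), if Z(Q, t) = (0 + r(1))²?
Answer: 671/4 ≈ 167.75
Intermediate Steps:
r(u) = -u/2 (r(u) = -(u + u)/4 = -u/2)
Z(Q, t) = ¼ (Z(Q, t) = (0 - ½*1)² = (0 - ½)² = (-½)² = ¼)
14*(8 + z(0, 0)) - Z(62, -12) = 14*(8 + 4) - 1*¼ = 14*12 - ¼ = 168 - ¼ = 671/4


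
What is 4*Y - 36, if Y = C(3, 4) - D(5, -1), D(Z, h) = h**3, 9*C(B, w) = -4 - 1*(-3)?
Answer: -292/9 ≈ -32.444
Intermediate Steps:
C(B, w) = -1/9 (C(B, w) = (-4 - 1*(-3))/9 = (-4 + 3)/9 = (1/9)*(-1) = -1/9)
Y = 8/9 (Y = -1/9 - 1*(-1)**3 = -1/9 - 1*(-1) = -1/9 + 1 = 8/9 ≈ 0.88889)
4*Y - 36 = 4*(8/9) - 36 = 32/9 - 36 = -292/9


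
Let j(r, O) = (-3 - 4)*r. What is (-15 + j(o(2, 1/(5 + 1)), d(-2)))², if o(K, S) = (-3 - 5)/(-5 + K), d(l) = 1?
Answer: 10201/9 ≈ 1133.4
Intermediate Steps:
o(K, S) = -8/(-5 + K)
j(r, O) = -7*r
(-15 + j(o(2, 1/(5 + 1)), d(-2)))² = (-15 - (-56)/(-5 + 2))² = (-15 - (-56)/(-3))² = (-15 - (-56)*(-1)/3)² = (-15 - 7*8/3)² = (-15 - 56/3)² = (-101/3)² = 10201/9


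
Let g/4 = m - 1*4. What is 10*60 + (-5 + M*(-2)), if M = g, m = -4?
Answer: 659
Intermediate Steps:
g = -32 (g = 4*(-4 - 1*4) = 4*(-4 - 4) = 4*(-8) = -32)
M = -32
10*60 + (-5 + M*(-2)) = 10*60 + (-5 - 32*(-2)) = 600 + (-5 + 64) = 600 + 59 = 659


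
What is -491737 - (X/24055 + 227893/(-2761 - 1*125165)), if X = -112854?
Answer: -1513182647271491/3077259930 ≈ -4.9173e+5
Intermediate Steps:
-491737 - (X/24055 + 227893/(-2761 - 1*125165)) = -491737 - (-112854/24055 + 227893/(-2761 - 1*125165)) = -491737 - (-112854*1/24055 + 227893/(-2761 - 125165)) = -491737 - (-112854/24055 + 227893/(-127926)) = -491737 - (-112854/24055 + 227893*(-1/127926)) = -491737 - (-112854/24055 - 227893/127926) = -491737 - 1*(-19918926919/3077259930) = -491737 + 19918926919/3077259930 = -1513182647271491/3077259930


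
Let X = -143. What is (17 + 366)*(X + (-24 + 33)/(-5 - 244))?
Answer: -4546976/83 ≈ -54783.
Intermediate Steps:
(17 + 366)*(X + (-24 + 33)/(-5 - 244)) = (17 + 366)*(-143 + (-24 + 33)/(-5 - 244)) = 383*(-143 + 9/(-249)) = 383*(-143 + 9*(-1/249)) = 383*(-143 - 3/83) = 383*(-11872/83) = -4546976/83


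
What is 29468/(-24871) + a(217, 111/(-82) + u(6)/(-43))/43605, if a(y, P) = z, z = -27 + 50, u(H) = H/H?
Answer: -3976409/3357585 ≈ -1.1843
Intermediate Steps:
u(H) = 1
z = 23
a(y, P) = 23
29468/(-24871) + a(217, 111/(-82) + u(6)/(-43))/43605 = 29468/(-24871) + 23/43605 = 29468*(-1/24871) + 23*(1/43605) = -29468/24871 + 23/43605 = -3976409/3357585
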